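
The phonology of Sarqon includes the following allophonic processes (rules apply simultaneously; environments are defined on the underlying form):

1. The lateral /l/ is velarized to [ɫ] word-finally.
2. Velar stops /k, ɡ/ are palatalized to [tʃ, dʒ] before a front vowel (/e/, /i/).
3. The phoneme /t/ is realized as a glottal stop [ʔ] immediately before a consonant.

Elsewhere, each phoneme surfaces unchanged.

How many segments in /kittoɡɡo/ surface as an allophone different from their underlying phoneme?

Segments that undergo a rule: /k/ → [tʃ] (rule 2); /t/ → [ʔ] (rule 3).
All other segments surface unchanged.

2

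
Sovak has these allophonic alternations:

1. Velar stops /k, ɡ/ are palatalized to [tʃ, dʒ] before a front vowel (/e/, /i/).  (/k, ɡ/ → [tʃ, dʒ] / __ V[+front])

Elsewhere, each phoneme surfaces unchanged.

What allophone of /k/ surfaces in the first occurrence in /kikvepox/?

[tʃ]

/k/ (word-initial): before a front vowel, so rule 1 applies → [tʃ].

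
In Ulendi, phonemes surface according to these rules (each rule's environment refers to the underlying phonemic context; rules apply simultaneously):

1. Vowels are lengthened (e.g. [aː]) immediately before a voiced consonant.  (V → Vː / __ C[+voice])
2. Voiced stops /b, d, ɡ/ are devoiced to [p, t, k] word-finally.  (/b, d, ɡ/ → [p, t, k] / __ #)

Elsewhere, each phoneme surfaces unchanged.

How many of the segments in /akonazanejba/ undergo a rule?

Segments that undergo a rule: /o/ → [oː] (rule 1); /a/ → [aː] (rule 1); /a/ → [aː] (rule 1); /e/ → [eː] (rule 1).
All other segments surface unchanged.

4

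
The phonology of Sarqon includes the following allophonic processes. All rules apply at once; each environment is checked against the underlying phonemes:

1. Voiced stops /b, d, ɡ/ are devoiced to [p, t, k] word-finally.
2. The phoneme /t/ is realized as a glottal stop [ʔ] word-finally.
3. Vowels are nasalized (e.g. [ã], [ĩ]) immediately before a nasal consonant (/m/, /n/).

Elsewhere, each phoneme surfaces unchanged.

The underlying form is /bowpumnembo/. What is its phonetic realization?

/b/ — word-initial; rule 1 does not apply here → [b].
/o/ (between /b/ and /w/) fails the environment for rule 3, so it stays [o].
/w/ (between /o/ and /p/): no rule targets it → [w].
/p/ — not in any rule's target class → [p].
/u/ (between /p/ and /m/): before a nasal consonant, so rule 3 applies → [ũ].
/m/ stays [m].
/n/ — not in any rule's target class → [n].
/e/ meets the environment for rule 3 (before a nasal consonant) → [ẽ].
/m/ stays [m].
/b/ (between /m/ and /o/) is in the target of rule 1 but the environment (word-finally) is not met → [b].
/o/ — word-final; rule 3 does not apply here → [o].

[bowpũmnẽmbo]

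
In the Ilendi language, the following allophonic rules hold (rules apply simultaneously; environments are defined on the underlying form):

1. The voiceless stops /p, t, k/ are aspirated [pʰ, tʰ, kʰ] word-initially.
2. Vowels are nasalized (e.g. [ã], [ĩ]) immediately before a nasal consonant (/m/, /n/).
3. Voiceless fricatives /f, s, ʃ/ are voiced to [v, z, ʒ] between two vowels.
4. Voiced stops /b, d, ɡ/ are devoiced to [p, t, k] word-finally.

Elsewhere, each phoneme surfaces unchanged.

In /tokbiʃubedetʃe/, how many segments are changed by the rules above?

Segments that undergo a rule: /t/ → [tʰ] (rule 1); /ʃ/ → [ʒ] (rule 3).
All other segments surface unchanged.

2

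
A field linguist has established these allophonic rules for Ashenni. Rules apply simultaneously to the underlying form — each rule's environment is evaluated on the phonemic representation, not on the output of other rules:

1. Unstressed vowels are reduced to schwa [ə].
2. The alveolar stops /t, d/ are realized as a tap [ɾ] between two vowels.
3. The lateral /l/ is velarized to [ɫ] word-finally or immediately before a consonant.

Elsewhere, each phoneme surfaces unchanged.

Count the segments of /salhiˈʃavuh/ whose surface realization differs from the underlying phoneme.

Segments that undergo a rule: /a/ → [ə] (rule 1); /l/ → [ɫ] (rule 3); /i/ → [ə] (rule 1); /u/ → [ə] (rule 1).
All other segments surface unchanged.

4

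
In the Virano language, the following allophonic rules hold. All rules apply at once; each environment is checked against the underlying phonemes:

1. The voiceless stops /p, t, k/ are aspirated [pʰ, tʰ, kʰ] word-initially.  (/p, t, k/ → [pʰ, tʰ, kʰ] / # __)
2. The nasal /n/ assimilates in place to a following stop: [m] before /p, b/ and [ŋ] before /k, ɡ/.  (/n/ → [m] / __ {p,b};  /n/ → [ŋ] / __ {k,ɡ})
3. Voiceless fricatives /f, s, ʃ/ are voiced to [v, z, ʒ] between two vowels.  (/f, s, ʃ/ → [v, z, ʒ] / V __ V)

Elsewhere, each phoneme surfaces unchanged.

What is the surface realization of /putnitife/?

[pʰutnitive]

/p/ (word-initial): word-initially, so rule 1 applies → [pʰ].
/u/ stays [u].
/t/ (between /u/ and /n/): rule 1 targets it, but not word-initially → unchanged [t].
/n/ — between /t/ and /i/; rule 2 does not apply here → [n].
/i/ stays [i].
/t/ (between /i/ and /i/) is in the target of rule 1 but the environment (word-initially) is not met → [t].
/i/ stays [i].
Rule 3 applies to /f/ (between /i/ and /e/: between two vowels) → [v].
/e/ stays [e].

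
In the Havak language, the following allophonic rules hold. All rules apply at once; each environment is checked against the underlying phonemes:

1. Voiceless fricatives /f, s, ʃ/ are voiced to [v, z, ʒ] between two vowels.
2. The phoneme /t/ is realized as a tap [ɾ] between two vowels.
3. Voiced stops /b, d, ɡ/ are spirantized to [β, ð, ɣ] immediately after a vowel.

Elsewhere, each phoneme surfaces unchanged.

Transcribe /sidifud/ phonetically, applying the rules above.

/s/ (word-initial) is in the target of rule 1 but the environment (between two vowels) is not met → [s].
/i/ — not in any rule's target class → [i].
Rule 3 applies to /d/ (between /i/ and /i/: immediately after a vowel) → [ð].
/i/ (between /d/ and /f/) is unaffected → [i].
/f/ (between /i/ and /u/): between two vowels, so rule 1 applies → [v].
/u/ (between /f/ and /d/) is unaffected → [u].
/d/ meets the environment for rule 3 (immediately after a vowel) → [ð].

[siðivuð]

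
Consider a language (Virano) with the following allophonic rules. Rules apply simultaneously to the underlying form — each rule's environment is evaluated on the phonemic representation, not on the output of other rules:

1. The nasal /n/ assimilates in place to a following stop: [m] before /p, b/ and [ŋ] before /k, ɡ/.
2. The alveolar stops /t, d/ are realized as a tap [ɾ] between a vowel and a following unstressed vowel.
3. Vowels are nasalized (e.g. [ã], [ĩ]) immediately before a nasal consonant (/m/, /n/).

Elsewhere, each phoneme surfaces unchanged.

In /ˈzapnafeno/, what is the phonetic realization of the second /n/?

/n/ (between /e/ and /o/): rule 1 targets it, but not before a labial or velar stop → unchanged [n].

[n]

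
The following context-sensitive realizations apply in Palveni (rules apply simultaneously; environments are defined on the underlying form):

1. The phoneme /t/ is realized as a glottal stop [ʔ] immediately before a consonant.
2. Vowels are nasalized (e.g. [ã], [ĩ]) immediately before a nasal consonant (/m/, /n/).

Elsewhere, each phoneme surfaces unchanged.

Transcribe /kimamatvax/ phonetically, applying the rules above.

/i/ (between /k/ and /m/) occurs before a nasal consonant → [ĩ] by rule 2.
/a/ meets the environment for rule 2 (before a nasal consonant) → [ã].
/a/ (between /m/ and /t/) is in the target of rule 2 but the environment (before a nasal consonant) is not met → [a].
/t/ (between /a/ and /v/): immediately before a consonant, so rule 1 applies → [ʔ].
/a/ (between /v/ and /x/) fails the environment for rule 2, so it stays [a].

[kĩmãmaʔvax]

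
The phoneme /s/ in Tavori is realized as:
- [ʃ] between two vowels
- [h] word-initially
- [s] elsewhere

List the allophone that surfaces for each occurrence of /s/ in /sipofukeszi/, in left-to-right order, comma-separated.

[h], [s]

Occurrence 1 (position 1): word-initially → [h].
Occurrence 2 (position 9): no conditioning environment matches → elsewhere allophone [s].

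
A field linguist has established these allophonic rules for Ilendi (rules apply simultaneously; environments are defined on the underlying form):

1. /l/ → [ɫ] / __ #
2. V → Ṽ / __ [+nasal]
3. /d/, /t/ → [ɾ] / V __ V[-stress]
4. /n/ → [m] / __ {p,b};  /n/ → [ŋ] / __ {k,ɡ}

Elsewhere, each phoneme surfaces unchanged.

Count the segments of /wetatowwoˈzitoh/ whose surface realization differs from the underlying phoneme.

Segments that undergo a rule: /t/ → [ɾ] (rule 3); /t/ → [ɾ] (rule 3); /t/ → [ɾ] (rule 3).
All other segments surface unchanged.

3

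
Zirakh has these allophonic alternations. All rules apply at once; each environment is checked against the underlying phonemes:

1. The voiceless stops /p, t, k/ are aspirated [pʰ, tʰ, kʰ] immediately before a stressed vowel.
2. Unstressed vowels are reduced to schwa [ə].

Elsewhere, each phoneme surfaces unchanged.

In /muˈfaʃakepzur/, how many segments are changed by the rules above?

Segments that undergo a rule: /u/ → [ə] (rule 2); /a/ → [ə] (rule 2); /e/ → [ə] (rule 2); /u/ → [ə] (rule 2).
All other segments surface unchanged.

4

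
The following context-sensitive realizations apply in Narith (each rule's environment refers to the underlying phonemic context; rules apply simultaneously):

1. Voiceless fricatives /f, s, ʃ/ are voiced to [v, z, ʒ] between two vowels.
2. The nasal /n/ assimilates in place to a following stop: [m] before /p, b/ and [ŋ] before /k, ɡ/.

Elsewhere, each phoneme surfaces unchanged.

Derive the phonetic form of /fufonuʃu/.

[fuvonuʒu]

/f/ (word-initial) fails the environment for rule 1, so it stays [f].
/u/ — not in any rule's target class → [u].
/f/ (between /u/ and /o/): between two vowels, so rule 1 applies → [v].
/o/ stays [o].
/n/ (between /o/ and /u/): rule 2 targets it, but not before a labial or velar stop → unchanged [n].
/u/ (between /n/ and /ʃ/) is unaffected → [u].
/ʃ/ meets the environment for rule 1 (between two vowels) → [ʒ].
/u/ (word-final): no rule targets it → [u].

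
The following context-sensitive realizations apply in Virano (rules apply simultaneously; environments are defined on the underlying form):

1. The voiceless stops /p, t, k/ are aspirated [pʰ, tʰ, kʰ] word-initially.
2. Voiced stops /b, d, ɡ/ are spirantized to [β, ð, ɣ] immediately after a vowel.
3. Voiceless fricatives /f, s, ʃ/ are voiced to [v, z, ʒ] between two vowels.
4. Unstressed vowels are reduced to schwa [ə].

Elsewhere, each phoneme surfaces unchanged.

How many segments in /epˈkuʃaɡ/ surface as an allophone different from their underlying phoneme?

Segments that undergo a rule: /e/ → [ə] (rule 4); /ʃ/ → [ʒ] (rule 3); /a/ → [ə] (rule 4); /ɡ/ → [ɣ] (rule 2).
All other segments surface unchanged.

4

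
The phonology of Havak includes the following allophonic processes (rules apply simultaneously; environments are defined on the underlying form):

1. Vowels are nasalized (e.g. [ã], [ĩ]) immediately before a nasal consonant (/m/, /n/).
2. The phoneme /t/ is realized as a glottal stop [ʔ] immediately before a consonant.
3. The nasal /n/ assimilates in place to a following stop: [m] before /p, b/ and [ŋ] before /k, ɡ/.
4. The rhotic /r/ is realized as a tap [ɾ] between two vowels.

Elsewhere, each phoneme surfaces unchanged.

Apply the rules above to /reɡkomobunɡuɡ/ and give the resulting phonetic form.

/r/ (word-initial) is in the target of rule 4 but the environment (between two vowels) is not met → [r].
/e/ (between /r/ and /ɡ/) is in the target of rule 1 but the environment (before a nasal consonant) is not met → [e].
/o/ (between /k/ and /m/) occurs before a nasal consonant → [õ] by rule 1.
/o/ (between /m/ and /b/) fails the environment for rule 1, so it stays [o].
/u/ (between /b/ and /n/) occurs before a nasal consonant → [ũ] by rule 1.
/n/ meets the environment for rule 3 (before a labial or velar stop) → [ŋ].
/u/ (between /ɡ/ and /ɡ/) is in the target of rule 1 but the environment (before a nasal consonant) is not met → [u].

[reɡkõmobũŋɡuɡ]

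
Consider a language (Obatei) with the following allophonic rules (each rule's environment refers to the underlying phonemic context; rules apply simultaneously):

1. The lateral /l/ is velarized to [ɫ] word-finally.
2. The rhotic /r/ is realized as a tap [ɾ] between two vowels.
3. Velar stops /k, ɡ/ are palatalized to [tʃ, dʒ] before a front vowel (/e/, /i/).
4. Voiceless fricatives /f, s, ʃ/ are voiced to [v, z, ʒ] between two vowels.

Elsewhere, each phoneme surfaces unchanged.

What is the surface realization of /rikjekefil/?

[rikjetʃeviɫ]

/r/ (word-initial): rule 2 targets it, but not between two vowels → unchanged [r].
/i/ stays [i].
/k/ (between /i/ and /j/) fails the environment for rule 3, so it stays [k].
/j/ stays [j].
/e/ (between /j/ and /k/): no rule targets it → [e].
/k/ (between /e/ and /e/): before a front vowel, so rule 3 applies → [tʃ].
/e/ (between /k/ and /f/) is unaffected → [e].
Rule 4 applies to /f/ (between /e/ and /i/: between two vowels) → [v].
/i/ stays [i].
Rule 1 applies to /l/ (word-final: word-finally) → [ɫ].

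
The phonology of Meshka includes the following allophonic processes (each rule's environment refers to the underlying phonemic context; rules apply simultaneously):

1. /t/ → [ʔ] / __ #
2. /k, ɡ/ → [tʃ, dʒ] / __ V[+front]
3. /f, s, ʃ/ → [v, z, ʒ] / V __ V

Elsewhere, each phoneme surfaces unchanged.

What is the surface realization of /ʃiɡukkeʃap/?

/ʃ/ (word-initial): rule 3 targets it, but not between two vowels → unchanged [ʃ].
/i/ (between /ʃ/ and /ɡ/) is unaffected → [i].
/ɡ/ (between /i/ and /u/) is in the target of rule 2 but the environment (before a front vowel) is not met → [ɡ].
/u/ (between /ɡ/ and /k/): no rule targets it → [u].
/k/ (between /u/ and /k/) is in the target of rule 2 but the environment (before a front vowel) is not met → [k].
/k/ (between /k/ and /e/) occurs before a front vowel → [tʃ] by rule 2.
/e/ (between /k/ and /ʃ/): no rule targets it → [e].
Rule 3 applies to /ʃ/ (between /e/ and /a/: between two vowels) → [ʒ].
/a/ stays [a].
/p/ (word-final): no rule targets it → [p].

[ʃiɡuktʃeʒap]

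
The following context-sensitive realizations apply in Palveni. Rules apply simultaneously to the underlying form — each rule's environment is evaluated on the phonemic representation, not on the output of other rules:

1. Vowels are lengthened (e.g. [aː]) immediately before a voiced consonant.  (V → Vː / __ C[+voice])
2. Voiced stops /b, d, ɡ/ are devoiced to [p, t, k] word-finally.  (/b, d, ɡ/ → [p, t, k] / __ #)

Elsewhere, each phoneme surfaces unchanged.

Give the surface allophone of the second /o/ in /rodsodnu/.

[oː]

/o/ (between /s/ and /d/): before a voiced consonant, so rule 1 applies → [oː].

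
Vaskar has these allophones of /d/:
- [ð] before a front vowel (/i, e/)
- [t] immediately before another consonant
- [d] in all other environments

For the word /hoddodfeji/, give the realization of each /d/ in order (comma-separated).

[t], [d], [t]

Occurrence 1 (position 3): immediately before another consonant → [t].
Occurrence 2 (position 4): no conditioning environment matches → elsewhere allophone [d].
Occurrence 3 (position 6): immediately before another consonant → [t].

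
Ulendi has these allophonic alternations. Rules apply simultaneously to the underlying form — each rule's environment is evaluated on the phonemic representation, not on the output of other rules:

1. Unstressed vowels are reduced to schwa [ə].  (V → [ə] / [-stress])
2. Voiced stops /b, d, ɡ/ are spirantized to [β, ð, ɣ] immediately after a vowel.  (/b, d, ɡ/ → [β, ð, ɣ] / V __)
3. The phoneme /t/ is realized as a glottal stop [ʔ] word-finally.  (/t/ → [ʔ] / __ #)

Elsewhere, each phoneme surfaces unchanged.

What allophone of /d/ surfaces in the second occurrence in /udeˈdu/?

[ð]

/d/ — between /e/ and /u/, immediately after a vowel — surfaces as [ð] (rule 2).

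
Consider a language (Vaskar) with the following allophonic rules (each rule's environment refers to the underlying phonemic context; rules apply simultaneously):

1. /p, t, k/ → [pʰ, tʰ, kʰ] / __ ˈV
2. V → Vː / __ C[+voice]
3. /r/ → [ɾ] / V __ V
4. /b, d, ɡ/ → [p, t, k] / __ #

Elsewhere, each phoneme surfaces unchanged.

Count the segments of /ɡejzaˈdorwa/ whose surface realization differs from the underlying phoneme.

Segments that undergo a rule: /e/ → [eː] (rule 2); /a/ → [aː] (rule 2); /o/ → [oː] (rule 2).
All other segments surface unchanged.

3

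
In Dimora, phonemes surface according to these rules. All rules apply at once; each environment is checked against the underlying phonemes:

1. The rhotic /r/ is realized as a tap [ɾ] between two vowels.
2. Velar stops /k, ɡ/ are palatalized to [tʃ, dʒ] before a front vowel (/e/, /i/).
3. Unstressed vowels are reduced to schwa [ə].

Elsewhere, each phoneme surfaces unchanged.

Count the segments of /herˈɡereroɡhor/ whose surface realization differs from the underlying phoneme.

Segments that undergo a rule: /e/ → [ə] (rule 3); /ɡ/ → [dʒ] (rule 2); /r/ → [ɾ] (rule 1); /e/ → [ə] (rule 3); /r/ → [ɾ] (rule 1); /o/ → [ə] (rule 3); /o/ → [ə] (rule 3).
All other segments surface unchanged.

7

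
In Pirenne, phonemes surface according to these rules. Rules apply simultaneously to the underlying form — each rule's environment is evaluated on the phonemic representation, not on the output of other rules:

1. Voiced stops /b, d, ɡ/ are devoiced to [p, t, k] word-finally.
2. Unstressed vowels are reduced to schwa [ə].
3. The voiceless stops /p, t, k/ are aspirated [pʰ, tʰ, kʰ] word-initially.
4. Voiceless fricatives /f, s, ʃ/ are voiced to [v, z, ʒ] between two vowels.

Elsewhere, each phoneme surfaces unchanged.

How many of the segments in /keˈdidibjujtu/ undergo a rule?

Segments that undergo a rule: /k/ → [kʰ] (rule 3); /e/ → [ə] (rule 2); /i/ → [ə] (rule 2); /u/ → [ə] (rule 2); /u/ → [ə] (rule 2).
All other segments surface unchanged.

5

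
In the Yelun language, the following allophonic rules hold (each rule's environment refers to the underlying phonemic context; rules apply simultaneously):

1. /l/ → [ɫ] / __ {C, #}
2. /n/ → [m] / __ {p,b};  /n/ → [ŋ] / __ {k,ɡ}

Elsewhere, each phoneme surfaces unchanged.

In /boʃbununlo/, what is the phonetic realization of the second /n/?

[n]

/n/ — between /u/ and /l/; rule 2 does not apply here → [n].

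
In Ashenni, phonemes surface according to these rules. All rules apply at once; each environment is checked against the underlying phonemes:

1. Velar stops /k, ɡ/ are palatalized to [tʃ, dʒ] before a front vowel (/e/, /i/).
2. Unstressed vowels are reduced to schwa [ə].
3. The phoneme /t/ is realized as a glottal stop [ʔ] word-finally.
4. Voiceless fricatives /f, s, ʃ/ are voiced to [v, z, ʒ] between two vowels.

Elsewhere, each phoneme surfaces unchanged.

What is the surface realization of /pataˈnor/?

[pətəˈnor]

/p/ (word-initial) is unaffected → [p].
/a/ — between /p/ and /t/, in an unstressed syllable — surfaces as [ə] (rule 2).
/t/ (between /a/ and /a/): rule 3 targets it, but not word-finally → unchanged [t].
/a/ — between /t/ and /n/, in an unstressed syllable — surfaces as [ə] (rule 2).
/n/ (between /a/ and /o/): no rule targets it → [n].
/o/ (between /n/ and /r/) fails the environment for rule 2, so it stays [o].
/r/ — not in any rule's target class → [r].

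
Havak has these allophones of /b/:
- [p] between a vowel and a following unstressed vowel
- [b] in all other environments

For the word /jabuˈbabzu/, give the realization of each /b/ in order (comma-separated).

[p], [b], [b]

Occurrence 1 (position 3): between a vowel and a following unstressed vowel → [p].
Occurrence 2 (position 5): no conditioning environment matches → elsewhere allophone [b].
Occurrence 3 (position 7): no conditioning environment matches → elsewhere allophone [b].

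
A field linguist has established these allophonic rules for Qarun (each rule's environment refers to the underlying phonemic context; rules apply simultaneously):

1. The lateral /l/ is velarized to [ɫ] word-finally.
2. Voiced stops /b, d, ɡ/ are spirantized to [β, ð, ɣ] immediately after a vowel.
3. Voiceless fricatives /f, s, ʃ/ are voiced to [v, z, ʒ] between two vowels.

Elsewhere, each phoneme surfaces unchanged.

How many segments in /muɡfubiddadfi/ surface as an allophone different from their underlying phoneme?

4

Segments that undergo a rule: /ɡ/ → [ɣ] (rule 2); /b/ → [β] (rule 2); /d/ → [ð] (rule 2); /d/ → [ð] (rule 2).
All other segments surface unchanged.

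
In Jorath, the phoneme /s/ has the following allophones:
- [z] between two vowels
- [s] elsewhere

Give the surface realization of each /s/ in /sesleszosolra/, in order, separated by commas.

[s], [s], [s], [z]

Occurrence 1 (position 1): no conditioning environment matches → elsewhere allophone [s].
Occurrence 2 (position 3): no conditioning environment matches → elsewhere allophone [s].
Occurrence 3 (position 6): no conditioning environment matches → elsewhere allophone [s].
Occurrence 4 (position 9): between two vowels → [z].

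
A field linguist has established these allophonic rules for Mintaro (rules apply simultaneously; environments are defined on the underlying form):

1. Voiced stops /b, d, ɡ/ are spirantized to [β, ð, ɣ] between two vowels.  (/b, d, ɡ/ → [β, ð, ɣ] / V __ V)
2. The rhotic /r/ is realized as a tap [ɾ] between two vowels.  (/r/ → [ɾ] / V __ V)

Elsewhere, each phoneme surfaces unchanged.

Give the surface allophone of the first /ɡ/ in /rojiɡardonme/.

[ɣ]

/ɡ/ (between /i/ and /a/) occurs between two vowels → [ɣ] by rule 1.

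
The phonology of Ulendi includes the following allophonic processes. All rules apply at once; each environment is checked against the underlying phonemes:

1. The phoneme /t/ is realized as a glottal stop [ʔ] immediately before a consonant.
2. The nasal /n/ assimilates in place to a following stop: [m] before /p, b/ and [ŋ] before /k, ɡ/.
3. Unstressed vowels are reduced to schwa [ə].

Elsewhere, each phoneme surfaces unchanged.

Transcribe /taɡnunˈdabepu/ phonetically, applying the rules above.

[təɡnənˈdabəpə]

/t/ (word-initial) fails the environment for rule 1, so it stays [t].
/a/ meets the environment for rule 3 (in an unstressed syllable) → [ə].
/ɡ/ stays [ɡ].
/n/ (between /ɡ/ and /u/) fails the environment for rule 2, so it stays [n].
/u/ (between /n/ and /n/): in an unstressed syllable, so rule 3 applies → [ə].
/n/ (between /u/ and /d/) fails the environment for rule 2, so it stays [n].
/d/ stays [d].
/a/ (between /d/ and /b/) fails the environment for rule 3, so it stays [a].
/b/ (between /a/ and /e/): no rule targets it → [b].
/e/ (between /b/ and /p/) occurs in an unstressed syllable → [ə] by rule 3.
/p/ (between /e/ and /u/): no rule targets it → [p].
Rule 3 applies to /u/ (word-final: in an unstressed syllable) → [ə].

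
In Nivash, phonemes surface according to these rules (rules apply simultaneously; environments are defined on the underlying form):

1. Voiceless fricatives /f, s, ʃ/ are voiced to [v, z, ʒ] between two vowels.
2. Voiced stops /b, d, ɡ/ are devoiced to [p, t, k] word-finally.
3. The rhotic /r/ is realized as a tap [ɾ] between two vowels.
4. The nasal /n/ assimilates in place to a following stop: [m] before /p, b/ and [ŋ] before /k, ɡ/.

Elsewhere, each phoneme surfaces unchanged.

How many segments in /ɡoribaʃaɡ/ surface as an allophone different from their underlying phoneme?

Segments that undergo a rule: /r/ → [ɾ] (rule 3); /ʃ/ → [ʒ] (rule 1); /ɡ/ → [k] (rule 2).
All other segments surface unchanged.

3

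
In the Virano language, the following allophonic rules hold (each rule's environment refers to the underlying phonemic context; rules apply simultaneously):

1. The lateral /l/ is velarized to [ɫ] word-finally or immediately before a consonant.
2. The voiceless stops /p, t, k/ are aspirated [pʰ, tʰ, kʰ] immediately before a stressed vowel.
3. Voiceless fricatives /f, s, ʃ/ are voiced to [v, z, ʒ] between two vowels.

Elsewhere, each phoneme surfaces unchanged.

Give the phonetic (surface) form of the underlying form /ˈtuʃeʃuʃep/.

/t/ (word-initial) occurs immediately before a stressed vowel → [tʰ] by rule 2.
/ʃ/ meets the environment for rule 3 (between two vowels) → [ʒ].
/ʃ/ — between /e/ and /u/, between two vowels — surfaces as [ʒ] (rule 3).
/ʃ/ (between /u/ and /e/) occurs between two vowels → [ʒ] by rule 3.
/p/ — word-final; rule 2 does not apply here → [p].

[ˈtʰuʒeʒuʒep]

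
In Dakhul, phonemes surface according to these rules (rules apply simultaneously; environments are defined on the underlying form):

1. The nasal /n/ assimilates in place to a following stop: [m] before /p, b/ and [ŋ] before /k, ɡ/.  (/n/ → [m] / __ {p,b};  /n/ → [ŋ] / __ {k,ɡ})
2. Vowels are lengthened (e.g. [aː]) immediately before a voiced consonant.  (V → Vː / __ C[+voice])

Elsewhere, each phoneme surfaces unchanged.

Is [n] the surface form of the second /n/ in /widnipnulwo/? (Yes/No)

/n/ (between /p/ and /u/) is in the target of rule 1 but the environment (before a labial or velar stop) is not met → [n].
The actual realization is [n], which matches [n].

Yes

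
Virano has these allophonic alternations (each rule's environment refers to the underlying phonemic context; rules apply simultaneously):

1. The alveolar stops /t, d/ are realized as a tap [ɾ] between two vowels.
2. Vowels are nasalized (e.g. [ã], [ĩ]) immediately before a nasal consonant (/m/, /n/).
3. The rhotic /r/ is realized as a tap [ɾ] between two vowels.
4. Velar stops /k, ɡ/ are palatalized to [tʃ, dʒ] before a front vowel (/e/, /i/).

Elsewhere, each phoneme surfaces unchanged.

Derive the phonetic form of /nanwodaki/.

[nãnwoɾatʃi]

/n/ (word-initial) is unaffected → [n].
/a/ (between /n/ and /n/): before a nasal consonant, so rule 2 applies → [ã].
/n/ (between /a/ and /w/) is unaffected → [n].
/w/ (between /n/ and /o/) is unaffected → [w].
/o/ (between /w/ and /d/): rule 2 targets it, but not before a nasal consonant → unchanged [o].
Rule 1 applies to /d/ (between /o/ and /a/: between two vowels) → [ɾ].
/a/ — between /d/ and /k/; rule 2 does not apply here → [a].
/k/ meets the environment for rule 4 (before a front vowel) → [tʃ].
/i/ (word-final): rule 2 targets it, but not before a nasal consonant → unchanged [i].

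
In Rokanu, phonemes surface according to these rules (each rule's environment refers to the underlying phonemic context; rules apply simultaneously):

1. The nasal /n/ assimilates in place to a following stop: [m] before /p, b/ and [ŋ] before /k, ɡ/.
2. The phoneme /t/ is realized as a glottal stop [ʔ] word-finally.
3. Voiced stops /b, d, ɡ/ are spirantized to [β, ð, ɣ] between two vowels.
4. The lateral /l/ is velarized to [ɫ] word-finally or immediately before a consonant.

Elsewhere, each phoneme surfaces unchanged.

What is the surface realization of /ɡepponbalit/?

[ɡeppombaliʔ]

/ɡ/ (word-initial) fails the environment for rule 3, so it stays [ɡ].
/e/ stays [e].
/p/ (between /e/ and /p/) is unaffected → [p].
/p/ stays [p].
/o/ (between /p/ and /n/) is unaffected → [o].
Rule 1 applies to /n/ (between /o/ and /b/: before a labial or velar stop) → [m].
/b/ (between /n/ and /a/) fails the environment for rule 3, so it stays [b].
/a/ stays [a].
/l/ (between /a/ and /i/) fails the environment for rule 4, so it stays [l].
/i/ — not in any rule's target class → [i].
Rule 2 applies to /t/ (word-final: word-finally) → [ʔ].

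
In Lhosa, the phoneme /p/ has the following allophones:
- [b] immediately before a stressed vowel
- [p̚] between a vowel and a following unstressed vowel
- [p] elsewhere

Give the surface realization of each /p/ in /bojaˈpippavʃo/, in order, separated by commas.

[b], [p], [p]

Occurrence 1 (position 5): immediately before a stressed vowel → [b].
Occurrence 2 (position 7): no conditioning environment matches → elsewhere allophone [p].
Occurrence 3 (position 8): no conditioning environment matches → elsewhere allophone [p].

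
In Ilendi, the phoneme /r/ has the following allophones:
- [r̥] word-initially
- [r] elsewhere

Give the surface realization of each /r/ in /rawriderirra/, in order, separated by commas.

[r̥], [r], [r], [r], [r]

Occurrence 1 (position 1): word-initially → [r̥].
Occurrence 2 (position 4): no conditioning environment matches → elsewhere allophone [r].
Occurrence 3 (position 8): no conditioning environment matches → elsewhere allophone [r].
Occurrence 4 (position 10): no conditioning environment matches → elsewhere allophone [r].
Occurrence 5 (position 11): no conditioning environment matches → elsewhere allophone [r].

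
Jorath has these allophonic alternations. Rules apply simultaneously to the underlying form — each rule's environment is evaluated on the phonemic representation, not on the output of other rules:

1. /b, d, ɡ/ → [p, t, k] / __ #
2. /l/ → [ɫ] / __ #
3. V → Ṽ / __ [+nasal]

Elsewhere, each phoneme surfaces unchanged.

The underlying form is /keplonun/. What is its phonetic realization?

[keplõnũn]

/k/ (word-initial): no rule targets it → [k].
/e/ (between /k/ and /p/): rule 3 targets it, but not before a nasal consonant → unchanged [e].
/p/ (between /e/ and /l/) is unaffected → [p].
/l/ (between /p/ and /o/) is in the target of rule 2 but the environment (word-finally) is not met → [l].
/o/ — between /l/ and /n/, before a nasal consonant — surfaces as [õ] (rule 3).
/n/ (between /o/ and /u/): no rule targets it → [n].
/u/ — between /n/ and /n/, before a nasal consonant — surfaces as [ũ] (rule 3).
/n/ (word-final): no rule targets it → [n].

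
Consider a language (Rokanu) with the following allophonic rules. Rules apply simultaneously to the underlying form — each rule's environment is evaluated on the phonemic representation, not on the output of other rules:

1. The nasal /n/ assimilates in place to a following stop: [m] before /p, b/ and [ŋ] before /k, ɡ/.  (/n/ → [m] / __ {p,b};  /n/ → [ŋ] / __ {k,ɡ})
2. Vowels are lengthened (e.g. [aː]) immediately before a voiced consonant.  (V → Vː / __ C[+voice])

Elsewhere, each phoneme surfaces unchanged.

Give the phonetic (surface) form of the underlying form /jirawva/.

[jiːraːwva]

/j/ (word-initial) is unaffected → [j].
Rule 2 applies to /i/ (between /j/ and /r/: before a voiced consonant) → [iː].
/r/ (between /i/ and /a/): no rule targets it → [r].
Rule 2 applies to /a/ (between /r/ and /w/: before a voiced consonant) → [aː].
/w/ (between /a/ and /v/): no rule targets it → [w].
/v/ (between /w/ and /a/): no rule targets it → [v].
/a/ — word-final; rule 2 does not apply here → [a].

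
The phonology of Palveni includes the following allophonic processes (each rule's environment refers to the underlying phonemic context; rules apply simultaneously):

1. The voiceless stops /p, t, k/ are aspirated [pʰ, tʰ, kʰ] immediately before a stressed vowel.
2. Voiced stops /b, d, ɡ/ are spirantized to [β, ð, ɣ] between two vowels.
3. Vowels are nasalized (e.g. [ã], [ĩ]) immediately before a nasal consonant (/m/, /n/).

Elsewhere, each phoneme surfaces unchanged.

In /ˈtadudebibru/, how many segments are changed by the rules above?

Segments that undergo a rule: /t/ → [tʰ] (rule 1); /d/ → [ð] (rule 2); /d/ → [ð] (rule 2); /b/ → [β] (rule 2).
All other segments surface unchanged.

4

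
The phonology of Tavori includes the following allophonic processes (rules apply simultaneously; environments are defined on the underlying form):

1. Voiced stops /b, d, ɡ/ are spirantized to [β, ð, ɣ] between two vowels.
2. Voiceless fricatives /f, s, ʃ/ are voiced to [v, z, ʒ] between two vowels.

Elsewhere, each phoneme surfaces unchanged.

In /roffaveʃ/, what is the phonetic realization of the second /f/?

/f/ — between /f/ and /a/; rule 2 does not apply here → [f].

[f]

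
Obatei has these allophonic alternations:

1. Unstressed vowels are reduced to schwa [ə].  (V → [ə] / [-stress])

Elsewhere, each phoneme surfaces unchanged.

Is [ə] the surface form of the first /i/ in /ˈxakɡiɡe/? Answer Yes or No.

/i/ (between /ɡ/ and /ɡ/): in an unstressed syllable, so rule 1 applies → [ə].
The actual realization is [ə], which matches [ə].

Yes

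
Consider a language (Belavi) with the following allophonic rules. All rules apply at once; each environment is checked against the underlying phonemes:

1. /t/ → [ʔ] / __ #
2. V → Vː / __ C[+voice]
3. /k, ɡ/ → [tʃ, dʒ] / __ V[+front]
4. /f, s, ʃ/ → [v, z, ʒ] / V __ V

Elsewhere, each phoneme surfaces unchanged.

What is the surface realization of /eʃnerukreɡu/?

[eʃneːrukreːɡu]

/e/ — word-initial; rule 2 does not apply here → [e].
/ʃ/ (between /e/ and /n/) is in the target of rule 4 but the environment (between two vowels) is not met → [ʃ].
/e/ (between /n/ and /r/): before a voiced consonant, so rule 2 applies → [eː].
/u/ — between /r/ and /k/; rule 2 does not apply here → [u].
/k/ (between /u/ and /r/) is in the target of rule 3 but the environment (before a front vowel) is not met → [k].
/e/ meets the environment for rule 2 (before a voiced consonant) → [eː].
/ɡ/ (between /e/ and /u/): rule 3 targets it, but not before a front vowel → unchanged [ɡ].
/u/ (word-final): rule 2 targets it, but not before a voiced consonant → unchanged [u].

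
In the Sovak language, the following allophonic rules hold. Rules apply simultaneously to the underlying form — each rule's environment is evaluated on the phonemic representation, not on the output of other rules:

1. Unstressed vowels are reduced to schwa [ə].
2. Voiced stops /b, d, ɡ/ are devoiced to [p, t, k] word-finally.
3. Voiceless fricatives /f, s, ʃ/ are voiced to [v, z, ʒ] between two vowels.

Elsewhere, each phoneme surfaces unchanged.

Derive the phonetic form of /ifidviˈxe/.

/i/ meets the environment for rule 1 (in an unstressed syllable) → [ə].
Rule 3 applies to /f/ (between /i/ and /i/: between two vowels) → [v].
/i/ (between /f/ and /d/) occurs in an unstressed syllable → [ə] by rule 1.
/d/ (between /i/ and /v/): rule 2 targets it, but not word-finally → unchanged [d].
/v/ — not in any rule's target class → [v].
/i/ meets the environment for rule 1 (in an unstressed syllable) → [ə].
/x/ (between /i/ and /e/) is unaffected → [x].
/e/ (word-final): rule 1 targets it, but not in an unstressed syllable → unchanged [e].

[əvədvəˈxe]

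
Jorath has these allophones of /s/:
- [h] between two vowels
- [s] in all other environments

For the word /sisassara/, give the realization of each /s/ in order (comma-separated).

[s], [h], [s], [s]

Occurrence 1 (position 1): no conditioning environment matches → elsewhere allophone [s].
Occurrence 2 (position 3): between two vowels → [h].
Occurrence 3 (position 5): no conditioning environment matches → elsewhere allophone [s].
Occurrence 4 (position 6): no conditioning environment matches → elsewhere allophone [s].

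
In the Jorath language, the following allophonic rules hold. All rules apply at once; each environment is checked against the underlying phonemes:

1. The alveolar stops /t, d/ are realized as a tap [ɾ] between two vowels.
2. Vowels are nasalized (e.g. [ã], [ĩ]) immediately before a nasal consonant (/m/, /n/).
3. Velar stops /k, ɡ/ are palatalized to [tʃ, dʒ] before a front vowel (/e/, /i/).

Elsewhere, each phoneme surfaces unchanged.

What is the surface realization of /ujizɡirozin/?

[ujizdʒirozĩn]

/u/ — word-initial; rule 2 does not apply here → [u].
/i/ (between /j/ and /z/): rule 2 targets it, but not before a nasal consonant → unchanged [i].
/ɡ/ — between /z/ and /i/, before a front vowel — surfaces as [dʒ] (rule 3).
/i/ (between /ɡ/ and /r/) is in the target of rule 2 but the environment (before a nasal consonant) is not met → [i].
/o/ (between /r/ and /z/) fails the environment for rule 2, so it stays [o].
/i/ (between /z/ and /n/): before a nasal consonant, so rule 2 applies → [ĩ].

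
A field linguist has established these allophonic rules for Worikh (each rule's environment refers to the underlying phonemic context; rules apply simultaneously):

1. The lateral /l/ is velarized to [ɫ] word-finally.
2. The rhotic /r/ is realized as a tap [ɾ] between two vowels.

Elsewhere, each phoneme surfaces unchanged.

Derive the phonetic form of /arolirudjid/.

/r/ — between /a/ and /o/, between two vowels — surfaces as [ɾ] (rule 2).
/l/ (between /o/ and /i/): rule 1 targets it, but not word-finally → unchanged [l].
/r/ (between /i/ and /u/): between two vowels, so rule 2 applies → [ɾ].

[aɾoliɾudjid]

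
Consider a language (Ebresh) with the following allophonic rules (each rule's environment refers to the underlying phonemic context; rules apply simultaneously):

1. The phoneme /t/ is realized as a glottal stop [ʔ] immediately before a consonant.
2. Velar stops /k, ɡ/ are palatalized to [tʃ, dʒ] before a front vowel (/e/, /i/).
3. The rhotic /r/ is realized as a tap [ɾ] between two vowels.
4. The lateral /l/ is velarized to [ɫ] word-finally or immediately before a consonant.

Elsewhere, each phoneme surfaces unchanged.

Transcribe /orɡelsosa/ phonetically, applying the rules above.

/o/ stays [o].
/r/ (between /o/ and /ɡ/) is in the target of rule 3 but the environment (between two vowels) is not met → [r].
/ɡ/ (between /r/ and /e/) occurs before a front vowel → [dʒ] by rule 2.
/e/ (between /ɡ/ and /l/) is unaffected → [e].
/l/ meets the environment for rule 4 (word-finally or immediately before a consonant) → [ɫ].
/s/ stays [s].
/o/ — not in any rule's target class → [o].
/s/ (between /o/ and /a/): no rule targets it → [s].
/a/ — not in any rule's target class → [a].

[ordʒeɫsosa]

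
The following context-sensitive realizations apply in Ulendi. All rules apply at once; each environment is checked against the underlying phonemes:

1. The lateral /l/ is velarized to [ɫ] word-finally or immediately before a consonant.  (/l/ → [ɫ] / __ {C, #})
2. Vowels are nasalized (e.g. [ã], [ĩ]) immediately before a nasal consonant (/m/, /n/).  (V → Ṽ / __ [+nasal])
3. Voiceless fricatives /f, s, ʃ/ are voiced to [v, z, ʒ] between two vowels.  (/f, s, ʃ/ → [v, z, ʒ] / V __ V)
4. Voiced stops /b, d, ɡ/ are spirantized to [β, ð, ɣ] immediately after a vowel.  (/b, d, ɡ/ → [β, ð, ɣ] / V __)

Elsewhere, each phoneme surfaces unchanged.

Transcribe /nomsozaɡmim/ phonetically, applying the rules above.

/n/ — not in any rule's target class → [n].
/o/ (between /n/ and /m/) occurs before a nasal consonant → [õ] by rule 2.
/m/ (between /o/ and /s/): no rule targets it → [m].
/s/ (between /m/ and /o/): rule 3 targets it, but not between two vowels → unchanged [s].
/o/ (between /s/ and /z/) is in the target of rule 2 but the environment (before a nasal consonant) is not met → [o].
/z/ — not in any rule's target class → [z].
/a/ (between /z/ and /ɡ/) is in the target of rule 2 but the environment (before a nasal consonant) is not met → [a].
/ɡ/ (between /a/ and /m/) occurs immediately after a vowel → [ɣ] by rule 4.
/m/ (between /ɡ/ and /i/): no rule targets it → [m].
Rule 2 applies to /i/ (between /m/ and /m/: before a nasal consonant) → [ĩ].
/m/ — not in any rule's target class → [m].

[nõmsozaɣmĩm]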